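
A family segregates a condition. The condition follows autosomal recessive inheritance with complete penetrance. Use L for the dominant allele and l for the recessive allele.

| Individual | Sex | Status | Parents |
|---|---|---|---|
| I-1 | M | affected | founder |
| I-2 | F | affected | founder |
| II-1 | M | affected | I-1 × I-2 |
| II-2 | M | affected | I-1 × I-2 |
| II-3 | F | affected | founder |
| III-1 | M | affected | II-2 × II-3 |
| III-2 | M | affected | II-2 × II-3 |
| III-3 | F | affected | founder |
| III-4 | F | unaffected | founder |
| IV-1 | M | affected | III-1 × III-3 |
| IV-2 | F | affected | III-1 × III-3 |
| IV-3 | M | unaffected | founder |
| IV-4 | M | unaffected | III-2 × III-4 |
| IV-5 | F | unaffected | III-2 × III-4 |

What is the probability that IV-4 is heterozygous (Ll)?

IV-4 is unaffected so carries L and received l from III-2 (ll), so IV-4 is Ll, giving P(Ll) = 1.

1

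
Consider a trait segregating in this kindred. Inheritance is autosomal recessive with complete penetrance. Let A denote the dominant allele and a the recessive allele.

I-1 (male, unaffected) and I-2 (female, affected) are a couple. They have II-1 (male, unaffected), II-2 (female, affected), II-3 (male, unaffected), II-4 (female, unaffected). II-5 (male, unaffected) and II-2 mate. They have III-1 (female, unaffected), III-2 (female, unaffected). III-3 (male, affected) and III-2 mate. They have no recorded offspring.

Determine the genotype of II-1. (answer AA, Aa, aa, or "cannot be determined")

Aa

From phenotype alone, II-1 is AA or Aa.
II-1 is unaffected so carries A and received a from I-2 (aa), so II-1 is Aa.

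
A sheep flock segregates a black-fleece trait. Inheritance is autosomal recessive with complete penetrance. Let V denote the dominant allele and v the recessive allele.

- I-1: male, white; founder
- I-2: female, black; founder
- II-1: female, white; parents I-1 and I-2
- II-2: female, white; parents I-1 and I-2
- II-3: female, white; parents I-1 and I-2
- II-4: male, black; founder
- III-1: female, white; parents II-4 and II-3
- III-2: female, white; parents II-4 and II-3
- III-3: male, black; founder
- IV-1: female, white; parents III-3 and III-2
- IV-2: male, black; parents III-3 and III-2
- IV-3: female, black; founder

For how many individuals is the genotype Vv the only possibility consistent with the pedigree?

6

Obligate heterozygotes: II-1 is white so carries V and received v from I-2 (vv), so II-1 is Vv; II-2 is white so carries V and received v from I-2 (vv), so II-2 is Vv; II-3 is white so carries V and received v from I-2 (vv), so II-3 is Vv; III-1 is white so carries V and received v from II-4 (vv), so III-1 is Vv; III-2 is white so carries V and received v from II-4 (vv), so III-2 is Vv; IV-1 is white so carries V and received v from III-3 (vv), so IV-1 is Vv.
Every other individual is either homozygous by phenotype or has at least one consistent homozygous assignment, so the count is 6.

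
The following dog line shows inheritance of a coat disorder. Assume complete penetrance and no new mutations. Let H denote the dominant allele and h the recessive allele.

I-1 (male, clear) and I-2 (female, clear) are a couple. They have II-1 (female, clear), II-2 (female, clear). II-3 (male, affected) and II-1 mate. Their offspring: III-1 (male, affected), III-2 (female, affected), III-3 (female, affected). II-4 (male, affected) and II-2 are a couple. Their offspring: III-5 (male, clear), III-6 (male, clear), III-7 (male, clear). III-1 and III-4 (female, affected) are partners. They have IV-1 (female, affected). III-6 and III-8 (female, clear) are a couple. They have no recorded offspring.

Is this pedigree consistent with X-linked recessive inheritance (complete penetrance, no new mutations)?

A consistent assignment under X-linked recessive exists: I-1 X^H Y, I-2 X^H X^h, II-1 X^H X^h, II-2 X^H X^H, II-3 X^h Y, II-4 X^h Y, III-1 X^h Y, III-2 X^h X^h, III-3 X^h X^h, III-4 X^h X^h, III-5 X^H Y, III-6 X^H Y, III-7 X^H Y, III-8 X^H X^H, IV-1 X^h X^h.
In this assignment every recorded phenotype matches its genotype and every non-founder's genotype is obtainable from its parents' genotypes, so the pedigree is consistent.

Yes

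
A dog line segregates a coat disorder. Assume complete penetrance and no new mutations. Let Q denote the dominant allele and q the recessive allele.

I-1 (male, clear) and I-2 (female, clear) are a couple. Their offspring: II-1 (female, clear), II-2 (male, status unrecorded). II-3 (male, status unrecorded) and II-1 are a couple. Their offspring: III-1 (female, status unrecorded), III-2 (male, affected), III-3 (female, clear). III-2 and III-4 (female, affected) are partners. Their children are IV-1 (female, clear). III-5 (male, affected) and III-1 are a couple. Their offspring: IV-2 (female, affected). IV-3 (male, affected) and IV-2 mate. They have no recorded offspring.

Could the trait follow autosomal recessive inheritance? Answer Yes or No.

No

Under autosomal recessive, IV-1 (clear, female) cannot arise from III-2 (affected) × III-4 (affected).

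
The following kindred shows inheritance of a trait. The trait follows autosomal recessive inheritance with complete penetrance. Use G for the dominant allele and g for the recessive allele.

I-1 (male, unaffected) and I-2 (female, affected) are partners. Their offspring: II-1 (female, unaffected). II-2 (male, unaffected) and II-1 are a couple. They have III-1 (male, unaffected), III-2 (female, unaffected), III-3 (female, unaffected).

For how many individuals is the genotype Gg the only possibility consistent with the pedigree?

Obligate heterozygotes: II-1 is unaffected so carries G and received g from I-2 (gg), so II-1 is Gg.
Every other individual is either homozygous by phenotype or has at least one consistent homozygous assignment, so the count is 1.

1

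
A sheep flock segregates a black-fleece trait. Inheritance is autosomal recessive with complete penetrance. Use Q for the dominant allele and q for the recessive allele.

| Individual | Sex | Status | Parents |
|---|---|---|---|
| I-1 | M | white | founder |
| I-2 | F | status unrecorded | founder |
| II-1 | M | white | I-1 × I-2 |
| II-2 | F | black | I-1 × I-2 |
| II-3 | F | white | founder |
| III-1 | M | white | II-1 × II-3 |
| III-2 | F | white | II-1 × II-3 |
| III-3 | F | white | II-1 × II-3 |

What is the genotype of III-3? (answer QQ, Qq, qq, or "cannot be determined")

III-3's phenotype allows QQ or Qq, and no parent or child forces a single allele at both positions; consistent genotype assignments exist with III-3 as QQ or Qq.

cannot be determined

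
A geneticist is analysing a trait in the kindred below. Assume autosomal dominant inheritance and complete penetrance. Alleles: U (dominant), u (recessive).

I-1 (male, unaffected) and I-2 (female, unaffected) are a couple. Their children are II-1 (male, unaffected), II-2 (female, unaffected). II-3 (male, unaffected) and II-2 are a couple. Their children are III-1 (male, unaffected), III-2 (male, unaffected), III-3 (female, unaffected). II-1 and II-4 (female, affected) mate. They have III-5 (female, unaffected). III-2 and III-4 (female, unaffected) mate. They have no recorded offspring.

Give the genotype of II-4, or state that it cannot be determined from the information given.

Uu

From phenotype alone, II-4 is UU or Uu.
II-4 is affected so carries U and passed u to III-5 (uu), so II-4 is Uu.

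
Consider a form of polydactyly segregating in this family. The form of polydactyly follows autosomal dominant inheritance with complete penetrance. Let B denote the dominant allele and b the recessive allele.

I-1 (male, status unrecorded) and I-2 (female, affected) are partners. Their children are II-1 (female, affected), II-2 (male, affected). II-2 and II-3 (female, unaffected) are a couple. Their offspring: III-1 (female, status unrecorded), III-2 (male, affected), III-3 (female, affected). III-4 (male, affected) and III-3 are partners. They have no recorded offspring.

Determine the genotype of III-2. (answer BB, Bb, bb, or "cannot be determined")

Bb

From phenotype alone, III-2 is BB or Bb.
III-2 is affected so carries B and received b from II-3 (bb), so III-2 is Bb.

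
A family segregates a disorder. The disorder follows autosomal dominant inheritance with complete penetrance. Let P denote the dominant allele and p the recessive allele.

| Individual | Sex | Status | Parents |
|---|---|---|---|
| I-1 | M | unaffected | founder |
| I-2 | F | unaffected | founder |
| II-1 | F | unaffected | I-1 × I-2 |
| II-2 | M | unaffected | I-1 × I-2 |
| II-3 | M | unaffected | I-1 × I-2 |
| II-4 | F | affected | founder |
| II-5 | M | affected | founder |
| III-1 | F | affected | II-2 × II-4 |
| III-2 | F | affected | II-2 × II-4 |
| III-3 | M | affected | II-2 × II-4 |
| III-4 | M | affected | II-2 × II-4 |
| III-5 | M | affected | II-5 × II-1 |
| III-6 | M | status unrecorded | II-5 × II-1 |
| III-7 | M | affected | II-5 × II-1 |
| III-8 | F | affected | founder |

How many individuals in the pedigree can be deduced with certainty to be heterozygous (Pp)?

Obligate heterozygotes: III-1 is affected so carries P and received p from II-2 (pp), so III-1 is Pp; III-2 is affected so carries P and received p from II-2 (pp), so III-2 is Pp; III-3 is affected so carries P and received p from II-2 (pp), so III-3 is Pp; III-4 is affected so carries P and received p from II-2 (pp), so III-4 is Pp; III-5 is affected so carries P and received p from II-1 (pp), so III-5 is Pp; III-7 is affected so carries P and received p from II-1 (pp), so III-7 is Pp.
Every other individual is either homozygous by phenotype or has at least one consistent homozygous assignment, so the count is 6.

6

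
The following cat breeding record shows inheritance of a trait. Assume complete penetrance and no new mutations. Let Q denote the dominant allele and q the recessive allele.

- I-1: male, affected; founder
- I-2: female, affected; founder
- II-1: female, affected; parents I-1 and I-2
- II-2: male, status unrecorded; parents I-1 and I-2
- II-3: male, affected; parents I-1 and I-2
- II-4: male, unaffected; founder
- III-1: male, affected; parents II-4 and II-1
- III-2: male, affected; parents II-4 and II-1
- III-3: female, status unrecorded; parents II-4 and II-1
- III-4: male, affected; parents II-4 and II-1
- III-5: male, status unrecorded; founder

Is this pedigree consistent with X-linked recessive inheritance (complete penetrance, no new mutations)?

Yes

A consistent assignment under X-linked recessive exists: I-1 X^q Y, I-2 X^q X^q, II-1 X^q X^q, II-2 X^q Y, II-3 X^q Y, II-4 X^Q Y, III-1 X^q Y, III-2 X^q Y, III-3 X^Q X^q, III-4 X^q Y, III-5 X^Q Y.
In this assignment every recorded phenotype matches its genotype and every non-founder's genotype is obtainable from its parents' genotypes, so the pedigree is consistent.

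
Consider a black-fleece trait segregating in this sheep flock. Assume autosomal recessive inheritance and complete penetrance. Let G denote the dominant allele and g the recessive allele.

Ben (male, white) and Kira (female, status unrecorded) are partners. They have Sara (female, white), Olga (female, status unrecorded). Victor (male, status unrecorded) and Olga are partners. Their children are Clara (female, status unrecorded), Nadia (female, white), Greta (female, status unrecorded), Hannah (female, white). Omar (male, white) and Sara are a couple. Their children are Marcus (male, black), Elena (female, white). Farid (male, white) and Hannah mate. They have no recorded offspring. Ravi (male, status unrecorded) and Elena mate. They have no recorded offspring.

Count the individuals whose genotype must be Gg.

2

Obligate heterozygotes: Sara is white so carries G and passed g to Marcus (gg), so Sara is Gg; Omar is white so carries G and passed g to Marcus (gg), so Omar is Gg.
Every other individual is either homozygous by phenotype or has at least one consistent homozygous assignment, so the count is 2.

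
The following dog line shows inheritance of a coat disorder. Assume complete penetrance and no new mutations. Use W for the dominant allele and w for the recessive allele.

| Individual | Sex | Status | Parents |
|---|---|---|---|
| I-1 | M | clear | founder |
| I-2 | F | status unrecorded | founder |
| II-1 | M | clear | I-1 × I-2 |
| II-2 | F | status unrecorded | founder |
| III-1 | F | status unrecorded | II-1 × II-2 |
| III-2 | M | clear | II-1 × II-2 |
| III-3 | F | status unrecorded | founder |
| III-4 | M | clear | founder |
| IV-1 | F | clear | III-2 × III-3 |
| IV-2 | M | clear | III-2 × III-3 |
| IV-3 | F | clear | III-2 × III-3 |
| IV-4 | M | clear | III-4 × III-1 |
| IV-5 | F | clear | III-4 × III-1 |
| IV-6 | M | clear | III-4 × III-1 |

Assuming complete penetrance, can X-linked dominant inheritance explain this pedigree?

A consistent assignment under X-linked dominant exists: I-1 X^w Y, I-2 X^W X^w, II-1 X^w Y, II-2 X^W X^w, III-1 X^W X^w, III-2 X^w Y, III-3 X^W X^w, III-4 X^w Y, IV-1 X^w X^w, IV-2 X^w Y, IV-3 X^w X^w, IV-4 X^w Y, IV-5 X^w X^w, IV-6 X^w Y.
In this assignment every recorded phenotype matches its genotype and every non-founder's genotype is obtainable from its parents' genotypes, so the pedigree is consistent.

Yes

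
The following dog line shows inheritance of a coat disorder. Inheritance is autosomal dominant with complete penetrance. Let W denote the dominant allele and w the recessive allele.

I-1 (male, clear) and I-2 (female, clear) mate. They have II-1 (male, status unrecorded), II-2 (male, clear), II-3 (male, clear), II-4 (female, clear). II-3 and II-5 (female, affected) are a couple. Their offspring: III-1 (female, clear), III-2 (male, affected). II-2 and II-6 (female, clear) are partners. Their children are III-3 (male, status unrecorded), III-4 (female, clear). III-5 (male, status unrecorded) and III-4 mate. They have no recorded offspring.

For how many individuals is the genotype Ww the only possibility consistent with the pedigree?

Obligate heterozygotes: II-5 is affected so carries W and passed w to III-1 (ww), so II-5 is Ww; III-2 is affected so carries W and received w from II-3 (ww), so III-2 is Ww.
Every other individual is either homozygous by phenotype or has at least one consistent homozygous assignment, so the count is 2.

2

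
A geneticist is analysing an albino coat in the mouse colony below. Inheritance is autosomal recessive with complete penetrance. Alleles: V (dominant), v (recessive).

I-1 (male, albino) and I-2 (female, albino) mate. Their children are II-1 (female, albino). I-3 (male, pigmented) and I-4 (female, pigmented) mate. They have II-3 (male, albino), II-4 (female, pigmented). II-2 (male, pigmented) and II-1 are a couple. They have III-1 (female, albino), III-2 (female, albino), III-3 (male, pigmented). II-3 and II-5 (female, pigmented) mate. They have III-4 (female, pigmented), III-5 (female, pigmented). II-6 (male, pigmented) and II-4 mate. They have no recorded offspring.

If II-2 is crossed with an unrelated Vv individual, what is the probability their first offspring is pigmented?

3/4

II-2 is pigmented so carries V and passed v to III-1 (vv), so II-2 is Vv.
The cross gives 1/4 VV : 1/2 Vv : 1/4 vv, so P(offspring is pigmented) = 3/4.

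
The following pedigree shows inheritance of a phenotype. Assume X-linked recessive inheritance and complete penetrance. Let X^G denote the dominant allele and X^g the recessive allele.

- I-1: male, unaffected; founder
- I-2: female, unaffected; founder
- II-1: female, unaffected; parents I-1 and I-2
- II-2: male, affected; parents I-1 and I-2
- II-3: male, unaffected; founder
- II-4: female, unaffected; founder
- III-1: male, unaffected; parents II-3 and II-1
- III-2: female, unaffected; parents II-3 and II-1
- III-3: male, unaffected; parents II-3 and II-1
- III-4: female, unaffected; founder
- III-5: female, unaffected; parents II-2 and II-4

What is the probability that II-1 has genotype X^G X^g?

1/5

I-1 is unaffected, so I-1 is X^G Y.
I-2 is unaffected so carries G and passed g to II-2 (X^g Y), so I-2 is X^G X^g.
Their cross gives offspring ratios 1/2 X^G X^G : 1/2 X^G X^g. Conditioning on II-1 being unaffected, P(X^G X^g) = 1/2 / 1 = 1/2 before taking II-1's own offspring into account.
II-3 is unaffected, so II-3 is X^G Y.
Now use II-1's offspring. Probability of each recorded status — unaffected son III-1: 1/2 if II-1 is X^G X^g, 1 if X^G X^G; unaffected son III-3: 1/2 if II-1 is X^G X^g, 1 if X^G X^G. (III-2: equally likely either way, so uninformative.)
Bayes: P(X^G X^g) = 1/2·1/4 / (1/2·1/4 + 1/2·1) = 1/5.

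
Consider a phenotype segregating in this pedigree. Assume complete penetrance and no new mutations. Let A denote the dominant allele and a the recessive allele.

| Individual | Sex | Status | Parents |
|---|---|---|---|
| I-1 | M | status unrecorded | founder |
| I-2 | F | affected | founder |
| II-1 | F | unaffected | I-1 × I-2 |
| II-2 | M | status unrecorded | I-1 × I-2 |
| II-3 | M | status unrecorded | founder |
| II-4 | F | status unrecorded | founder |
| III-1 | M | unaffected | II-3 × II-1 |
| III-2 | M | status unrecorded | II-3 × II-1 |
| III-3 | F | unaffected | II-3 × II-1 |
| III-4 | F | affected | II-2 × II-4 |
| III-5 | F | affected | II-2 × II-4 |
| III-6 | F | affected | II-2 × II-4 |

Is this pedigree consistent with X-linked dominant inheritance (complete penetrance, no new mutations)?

A consistent assignment under X-linked dominant exists: I-1 X^a Y, I-2 X^A X^a, II-1 X^a X^a, II-2 X^A Y, II-3 X^a Y, II-4 X^A X^A, III-1 X^a Y, III-2 X^a Y, III-3 X^a X^a, III-4 X^A X^A, III-5 X^A X^A, III-6 X^A X^A.
In this assignment every recorded phenotype matches its genotype and every non-founder's genotype is obtainable from its parents' genotypes, so the pedigree is consistent.

Yes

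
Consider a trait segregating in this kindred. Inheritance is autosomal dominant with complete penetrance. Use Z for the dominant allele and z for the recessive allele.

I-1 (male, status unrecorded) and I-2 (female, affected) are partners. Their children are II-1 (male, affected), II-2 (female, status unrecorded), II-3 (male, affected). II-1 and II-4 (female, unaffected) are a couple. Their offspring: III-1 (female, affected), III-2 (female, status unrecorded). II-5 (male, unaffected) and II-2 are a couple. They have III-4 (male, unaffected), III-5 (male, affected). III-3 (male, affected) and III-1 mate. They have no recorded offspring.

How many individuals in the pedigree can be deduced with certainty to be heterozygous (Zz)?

Obligate heterozygotes: II-2 passed Z to III-5 (Zz, whose z came from II-5) and passed z to III-4 (zz), so II-2 is Zz; III-1 is affected so carries Z and received z from II-4 (zz), so III-1 is Zz; III-5 is affected so carries Z and received z from II-5 (zz), so III-5 is Zz.
Every other individual is either homozygous by phenotype or has at least one consistent homozygous assignment, so the count is 3.

3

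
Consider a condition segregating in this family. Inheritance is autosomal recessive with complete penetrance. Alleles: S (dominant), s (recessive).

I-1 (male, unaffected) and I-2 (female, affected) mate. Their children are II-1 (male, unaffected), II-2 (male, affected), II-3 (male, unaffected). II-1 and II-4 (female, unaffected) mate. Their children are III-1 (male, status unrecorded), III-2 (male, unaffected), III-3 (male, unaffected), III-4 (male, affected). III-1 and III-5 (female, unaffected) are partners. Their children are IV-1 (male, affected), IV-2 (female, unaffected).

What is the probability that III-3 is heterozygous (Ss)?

II-1 is unaffected so carries S and received s from I-2 (ss), so II-1 is Ss.
II-4 is unaffected so carries S and passed s to III-4 (ss), so II-4 is Ss.
Their cross gives offspring ratios 1/4 SS : 1/2 Ss : 1/4 ss. Conditioning on III-3 being unaffected, P(Ss) = 1/2 / 3/4 = 2/3.

2/3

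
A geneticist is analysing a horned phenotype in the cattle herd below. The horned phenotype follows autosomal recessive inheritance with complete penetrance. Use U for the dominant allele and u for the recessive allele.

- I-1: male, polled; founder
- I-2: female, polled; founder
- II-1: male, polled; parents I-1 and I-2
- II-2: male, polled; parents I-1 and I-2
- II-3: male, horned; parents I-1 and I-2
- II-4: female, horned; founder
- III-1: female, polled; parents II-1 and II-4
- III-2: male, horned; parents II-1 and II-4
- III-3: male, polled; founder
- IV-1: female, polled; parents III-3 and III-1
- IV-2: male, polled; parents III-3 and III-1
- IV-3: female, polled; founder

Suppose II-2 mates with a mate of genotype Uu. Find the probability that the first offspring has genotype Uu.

1/2

I-1 is polled so carries U and passed u to II-3 (uu), so I-1 is Uu.
I-2 is polled so carries U and passed u to II-3 (uu), so I-2 is Uu.
II-2 is a polled offspring of I-1 (Uu) × I-2 (Uu), whose cross gives 1/4 UU : 1/2 Uu : 1/4 uu; conditioning on being polled, II-2 is UU with probability 1/3, Uu with probability 2/3.
Summing over parental genotype combinations, P(offspring has genotype Uu) = 1/3·1/2 + 2/3·1/2 = 1/2.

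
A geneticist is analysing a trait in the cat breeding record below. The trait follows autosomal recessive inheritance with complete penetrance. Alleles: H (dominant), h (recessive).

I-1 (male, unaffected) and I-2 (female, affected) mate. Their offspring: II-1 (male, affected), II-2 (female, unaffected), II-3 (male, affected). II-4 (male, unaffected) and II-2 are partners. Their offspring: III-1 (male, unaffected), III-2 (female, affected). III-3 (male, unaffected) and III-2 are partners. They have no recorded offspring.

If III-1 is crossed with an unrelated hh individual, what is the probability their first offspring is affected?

II-4 is unaffected so carries H and passed h to III-2 (hh), so II-4 is Hh.
II-2 is unaffected so carries H and received h from I-2 (hh), so II-2 is Hh.
III-1 is an unaffected offspring of II-4 (Hh) × II-2 (Hh), whose cross gives 1/4 HH : 1/2 Hh : 1/4 hh; conditioning on being unaffected, III-1 is HH with probability 1/3, Hh with probability 2/3.
Summing over parental genotype combinations, P(offspring is affected) = 2/3·1/2 = 1/3.

1/3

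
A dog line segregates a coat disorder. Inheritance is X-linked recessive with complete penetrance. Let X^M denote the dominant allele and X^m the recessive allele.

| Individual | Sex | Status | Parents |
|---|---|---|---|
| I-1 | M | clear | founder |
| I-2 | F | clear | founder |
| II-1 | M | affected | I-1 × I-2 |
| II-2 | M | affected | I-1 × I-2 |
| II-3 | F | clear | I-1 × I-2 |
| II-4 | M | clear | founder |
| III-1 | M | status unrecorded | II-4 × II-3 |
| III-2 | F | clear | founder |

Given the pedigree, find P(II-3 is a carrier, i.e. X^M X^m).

I-1 is clear, so I-1 is X^M Y.
I-2 is clear so carries M and passed m to II-1 (X^m Y), so I-2 is X^M X^m.
Their cross gives offspring ratios 1/2 X^M X^M : 1/2 X^M X^m. Conditioning on II-3 being clear, P(X^M X^m) = 1/2 / 1 = 1/2 before taking II-3's own offspring into account.
II-4 is clear, so II-4 is X^M Y.
II-3's offspring (III-1) would show their recorded status with the same probability whether II-3 is X^M X^m or X^M X^M, so they carry no information and P(X^M X^m) = 1/2.

1/2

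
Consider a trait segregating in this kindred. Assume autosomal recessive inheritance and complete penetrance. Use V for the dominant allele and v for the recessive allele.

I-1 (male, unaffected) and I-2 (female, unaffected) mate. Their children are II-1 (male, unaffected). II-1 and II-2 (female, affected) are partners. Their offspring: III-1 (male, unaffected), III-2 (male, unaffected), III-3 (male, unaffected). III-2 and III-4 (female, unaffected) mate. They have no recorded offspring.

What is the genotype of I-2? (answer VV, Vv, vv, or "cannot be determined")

cannot be determined

I-2's phenotype allows VV or Vv, and no parent or child forces a single allele at both positions; consistent genotype assignments exist with I-2 as VV or Vv.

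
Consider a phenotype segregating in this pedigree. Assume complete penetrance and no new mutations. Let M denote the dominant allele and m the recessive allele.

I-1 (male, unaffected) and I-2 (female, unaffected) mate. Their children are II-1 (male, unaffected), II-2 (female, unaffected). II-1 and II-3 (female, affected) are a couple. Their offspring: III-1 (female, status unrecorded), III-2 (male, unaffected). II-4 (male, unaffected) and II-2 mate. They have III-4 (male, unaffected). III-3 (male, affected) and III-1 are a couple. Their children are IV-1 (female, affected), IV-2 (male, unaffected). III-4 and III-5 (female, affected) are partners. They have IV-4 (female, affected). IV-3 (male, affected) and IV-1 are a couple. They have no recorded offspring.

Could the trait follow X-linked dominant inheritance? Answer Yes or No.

Yes

A consistent assignment under X-linked dominant exists: I-1 X^m Y, I-2 X^m X^m, II-1 X^m Y, II-2 X^m X^m, II-3 X^M X^m, II-4 X^m Y, III-1 X^M X^m, III-2 X^m Y, III-3 X^M Y, III-4 X^m Y, III-5 X^M X^M, IV-1 X^M X^M, IV-2 X^m Y, IV-3 X^M Y, IV-4 X^M X^m.
In this assignment every recorded phenotype matches its genotype and every non-founder's genotype is obtainable from its parents' genotypes, so the pedigree is consistent.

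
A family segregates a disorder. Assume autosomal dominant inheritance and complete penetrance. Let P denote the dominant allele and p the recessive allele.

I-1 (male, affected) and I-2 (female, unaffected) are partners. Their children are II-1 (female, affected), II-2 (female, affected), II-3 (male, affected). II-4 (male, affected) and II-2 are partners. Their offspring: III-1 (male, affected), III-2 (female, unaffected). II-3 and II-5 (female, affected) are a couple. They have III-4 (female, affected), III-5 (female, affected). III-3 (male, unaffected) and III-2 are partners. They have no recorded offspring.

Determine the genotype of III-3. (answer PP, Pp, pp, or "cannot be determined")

III-3 is unaffected, so III-3 is pp.

pp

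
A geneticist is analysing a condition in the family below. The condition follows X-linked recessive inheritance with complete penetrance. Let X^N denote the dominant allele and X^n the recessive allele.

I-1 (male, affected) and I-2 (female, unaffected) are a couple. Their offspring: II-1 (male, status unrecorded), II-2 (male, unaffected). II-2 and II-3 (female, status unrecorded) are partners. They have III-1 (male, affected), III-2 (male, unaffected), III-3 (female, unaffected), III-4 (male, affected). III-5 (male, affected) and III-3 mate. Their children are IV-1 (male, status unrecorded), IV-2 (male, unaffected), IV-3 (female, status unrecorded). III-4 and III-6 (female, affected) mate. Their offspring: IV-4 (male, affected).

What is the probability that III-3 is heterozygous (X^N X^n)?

II-2 is unaffected, so II-2 is X^N Y.
II-3 passed N to III-2 (X^N Y) and passed n to III-1 (X^n Y), so II-3 is X^N X^n.
Their cross gives offspring ratios 1/2 X^N X^N : 1/2 X^N X^n. Conditioning on III-3 being unaffected, P(X^N X^n) = 1/2 / 1 = 1/2 before taking III-3's own offspring into account.
III-5 is affected, so III-5 is X^n Y.
Now use III-3's offspring. Probability of each recorded status — unaffected son IV-2: 1/2 if III-3 is X^N X^n, 1 if X^N X^N. (IV-1, IV-3: equally likely either way, so uninformative.)
Bayes: P(X^N X^n) = 1/2·1/2 / (1/2·1/2 + 1/2·1) = 1/3.

1/3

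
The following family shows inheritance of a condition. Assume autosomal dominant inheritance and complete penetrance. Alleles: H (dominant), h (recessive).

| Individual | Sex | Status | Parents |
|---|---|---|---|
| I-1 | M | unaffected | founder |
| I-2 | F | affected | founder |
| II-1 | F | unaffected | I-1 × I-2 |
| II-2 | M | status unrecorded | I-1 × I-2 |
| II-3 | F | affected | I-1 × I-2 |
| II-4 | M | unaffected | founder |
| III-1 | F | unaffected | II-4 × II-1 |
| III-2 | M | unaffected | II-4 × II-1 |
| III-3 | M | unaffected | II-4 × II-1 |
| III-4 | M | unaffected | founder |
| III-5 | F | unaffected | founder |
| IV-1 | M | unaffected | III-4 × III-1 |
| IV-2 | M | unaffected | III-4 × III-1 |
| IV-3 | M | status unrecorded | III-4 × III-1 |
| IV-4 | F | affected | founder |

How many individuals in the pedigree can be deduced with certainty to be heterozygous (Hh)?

Obligate heterozygotes: I-2 is affected so carries H and passed h to II-1 (hh), so I-2 is Hh; II-3 is affected so carries H and received h from I-1 (hh), so II-3 is Hh.
Every other individual is either homozygous by phenotype or has at least one consistent homozygous assignment, so the count is 2.

2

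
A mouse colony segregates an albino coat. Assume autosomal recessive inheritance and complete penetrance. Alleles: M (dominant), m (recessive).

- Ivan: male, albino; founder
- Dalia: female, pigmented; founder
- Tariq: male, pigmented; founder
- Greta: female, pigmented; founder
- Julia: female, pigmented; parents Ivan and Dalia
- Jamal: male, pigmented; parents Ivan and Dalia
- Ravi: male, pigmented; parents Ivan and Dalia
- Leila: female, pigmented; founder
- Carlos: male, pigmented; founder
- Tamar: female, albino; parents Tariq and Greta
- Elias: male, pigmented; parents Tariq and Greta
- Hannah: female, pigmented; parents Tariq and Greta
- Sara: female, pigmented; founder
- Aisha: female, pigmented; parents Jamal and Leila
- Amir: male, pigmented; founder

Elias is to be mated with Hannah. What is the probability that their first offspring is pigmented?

8/9

Tariq is pigmented so carries M and passed m to Tamar (mm), so Tariq is Mm.
Greta is pigmented so carries M and passed m to Tamar (mm), so Greta is Mm.
Elias is a pigmented offspring of Tariq (Mm) × Greta (Mm), whose cross gives 1/4 MM : 1/2 Mm : 1/4 mm; conditioning on being pigmented, Elias is MM with probability 1/3, Mm with probability 2/3.
Hannah is a pigmented offspring of Tariq (Mm) × Greta (Mm), whose cross gives 1/4 MM : 1/2 Mm : 1/4 mm; conditioning on being pigmented, Hannah is MM with probability 1/3, Mm with probability 2/3.
Summing over parental genotype combinations, P(offspring is pigmented) = 1/9·1 + 2/9·1 + 2/9·1 + 4/9·3/4 = 8/9.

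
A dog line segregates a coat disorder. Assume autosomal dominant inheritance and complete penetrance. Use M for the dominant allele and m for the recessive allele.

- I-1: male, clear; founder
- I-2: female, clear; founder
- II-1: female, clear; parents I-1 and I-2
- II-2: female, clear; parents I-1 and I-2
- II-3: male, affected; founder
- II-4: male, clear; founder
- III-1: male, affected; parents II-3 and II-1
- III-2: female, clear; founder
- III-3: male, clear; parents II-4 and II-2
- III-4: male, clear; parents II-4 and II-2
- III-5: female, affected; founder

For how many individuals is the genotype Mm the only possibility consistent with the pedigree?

1

Obligate heterozygotes: III-1 is affected so carries M and received m from II-1 (mm), so III-1 is Mm.
Every other individual is either homozygous by phenotype or has at least one consistent homozygous assignment, so the count is 1.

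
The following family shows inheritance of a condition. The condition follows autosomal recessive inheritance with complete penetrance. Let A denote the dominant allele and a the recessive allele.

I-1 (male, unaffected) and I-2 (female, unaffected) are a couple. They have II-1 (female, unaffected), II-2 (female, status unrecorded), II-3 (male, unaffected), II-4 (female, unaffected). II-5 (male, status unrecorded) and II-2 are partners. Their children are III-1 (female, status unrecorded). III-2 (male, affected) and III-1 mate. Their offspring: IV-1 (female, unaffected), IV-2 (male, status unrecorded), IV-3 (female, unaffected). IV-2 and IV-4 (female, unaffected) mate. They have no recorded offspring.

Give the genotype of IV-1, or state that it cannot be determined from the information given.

Aa

From phenotype alone, IV-1 is AA or Aa.
IV-1 is unaffected so carries A and received a from III-2 (aa), so IV-1 is Aa.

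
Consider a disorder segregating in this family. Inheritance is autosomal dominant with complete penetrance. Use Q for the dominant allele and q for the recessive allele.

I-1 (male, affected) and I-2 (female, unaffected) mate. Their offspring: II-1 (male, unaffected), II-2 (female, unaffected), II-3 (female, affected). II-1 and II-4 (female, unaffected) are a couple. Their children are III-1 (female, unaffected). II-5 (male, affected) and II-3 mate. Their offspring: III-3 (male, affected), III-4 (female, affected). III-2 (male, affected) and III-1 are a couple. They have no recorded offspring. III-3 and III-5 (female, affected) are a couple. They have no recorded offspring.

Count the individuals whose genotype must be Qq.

2

Obligate heterozygotes: I-1 is affected so carries Q and passed q to II-1 (qq), so I-1 is Qq; II-3 is affected so carries Q and received q from I-2 (qq), so II-3 is Qq.
Every other individual is either homozygous by phenotype or has at least one consistent homozygous assignment, so the count is 2.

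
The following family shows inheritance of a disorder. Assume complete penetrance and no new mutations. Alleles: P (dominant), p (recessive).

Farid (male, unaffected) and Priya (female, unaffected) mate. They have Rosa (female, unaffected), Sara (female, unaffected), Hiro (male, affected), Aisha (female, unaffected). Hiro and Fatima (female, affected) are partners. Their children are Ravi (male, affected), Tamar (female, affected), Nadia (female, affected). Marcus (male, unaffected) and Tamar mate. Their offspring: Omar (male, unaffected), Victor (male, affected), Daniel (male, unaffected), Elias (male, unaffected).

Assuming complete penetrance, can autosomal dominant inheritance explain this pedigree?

No

Under autosomal dominant, Hiro (affected, male) cannot arise from Farid (unaffected) × Priya (unaffected).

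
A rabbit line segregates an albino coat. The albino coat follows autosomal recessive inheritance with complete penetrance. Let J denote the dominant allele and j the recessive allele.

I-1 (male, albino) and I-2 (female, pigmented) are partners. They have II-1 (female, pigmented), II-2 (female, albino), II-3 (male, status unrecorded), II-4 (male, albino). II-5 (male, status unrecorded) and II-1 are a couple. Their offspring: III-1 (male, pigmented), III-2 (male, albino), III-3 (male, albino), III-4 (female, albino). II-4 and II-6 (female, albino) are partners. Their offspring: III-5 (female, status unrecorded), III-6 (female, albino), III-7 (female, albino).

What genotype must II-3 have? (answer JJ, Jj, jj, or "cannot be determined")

cannot be determined

II-3's phenotype is unrecorded, and no parent or child forces a single allele at both positions; consistent genotype assignments exist with II-3 as Jj or jj.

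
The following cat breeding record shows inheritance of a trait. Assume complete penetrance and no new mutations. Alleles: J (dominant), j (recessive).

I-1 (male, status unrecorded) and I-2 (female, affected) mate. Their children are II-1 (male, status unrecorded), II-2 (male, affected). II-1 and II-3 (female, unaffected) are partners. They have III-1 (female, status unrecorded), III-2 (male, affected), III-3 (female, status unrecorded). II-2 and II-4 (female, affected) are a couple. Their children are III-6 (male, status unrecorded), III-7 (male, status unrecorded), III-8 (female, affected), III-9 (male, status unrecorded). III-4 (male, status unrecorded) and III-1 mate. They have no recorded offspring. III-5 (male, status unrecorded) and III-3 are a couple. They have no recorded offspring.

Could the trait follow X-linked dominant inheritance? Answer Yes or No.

No

Under X-linked dominant, III-2 (affected, male) cannot arise from II-1 (unrecorded) × II-3 (unaffected).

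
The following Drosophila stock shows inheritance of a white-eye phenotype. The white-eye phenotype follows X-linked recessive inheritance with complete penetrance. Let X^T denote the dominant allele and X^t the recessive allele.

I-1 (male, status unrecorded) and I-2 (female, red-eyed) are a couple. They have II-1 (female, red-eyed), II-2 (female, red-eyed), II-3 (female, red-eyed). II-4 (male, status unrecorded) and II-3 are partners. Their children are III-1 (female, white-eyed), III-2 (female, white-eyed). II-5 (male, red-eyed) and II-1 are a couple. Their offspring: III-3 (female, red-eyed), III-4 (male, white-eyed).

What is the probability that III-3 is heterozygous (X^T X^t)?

II-5 is red-eyed, so II-5 is X^T Y.
II-1 is red-eyed so carries T and passed t to III-4 (X^t Y), so II-1 is X^T X^t.
Their cross gives offspring ratios 1/2 X^T X^T : 1/2 X^T X^t. Conditioning on III-3 being red-eyed, P(X^T X^t) = 1/2 / 1 = 1/2.

1/2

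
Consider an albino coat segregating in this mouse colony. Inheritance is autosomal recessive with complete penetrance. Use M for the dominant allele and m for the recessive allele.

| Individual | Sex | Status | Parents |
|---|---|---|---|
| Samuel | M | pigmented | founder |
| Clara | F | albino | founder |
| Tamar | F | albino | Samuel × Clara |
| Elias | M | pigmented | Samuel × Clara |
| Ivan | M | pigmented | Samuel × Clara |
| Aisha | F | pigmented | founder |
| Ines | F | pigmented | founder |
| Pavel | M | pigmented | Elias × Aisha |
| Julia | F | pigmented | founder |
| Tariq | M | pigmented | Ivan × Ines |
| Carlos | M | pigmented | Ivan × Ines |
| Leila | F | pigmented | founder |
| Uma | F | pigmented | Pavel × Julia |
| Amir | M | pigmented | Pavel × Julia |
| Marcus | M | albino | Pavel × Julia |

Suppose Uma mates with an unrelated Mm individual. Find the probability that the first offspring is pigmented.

Pavel is pigmented so carries M and passed m to Marcus (mm), so Pavel is Mm.
Julia is pigmented so carries M and passed m to Marcus (mm), so Julia is Mm.
Uma is a pigmented offspring of Pavel (Mm) × Julia (Mm), whose cross gives 1/4 MM : 1/2 Mm : 1/4 mm; conditioning on being pigmented, Uma is MM with probability 1/3, Mm with probability 2/3.
Summing over parental genotype combinations, P(offspring is pigmented) = 1/3·1 + 2/3·3/4 = 5/6.

5/6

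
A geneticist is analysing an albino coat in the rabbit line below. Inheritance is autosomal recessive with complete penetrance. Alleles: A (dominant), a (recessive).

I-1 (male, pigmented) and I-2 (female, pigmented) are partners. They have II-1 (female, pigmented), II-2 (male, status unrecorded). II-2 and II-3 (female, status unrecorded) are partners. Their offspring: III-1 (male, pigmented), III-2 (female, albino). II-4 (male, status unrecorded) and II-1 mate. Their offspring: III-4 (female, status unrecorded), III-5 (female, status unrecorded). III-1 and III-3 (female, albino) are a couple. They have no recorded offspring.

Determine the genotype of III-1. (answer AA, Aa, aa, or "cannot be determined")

III-1's phenotype allows AA or Aa, and no parent or child forces a single allele at both positions; consistent genotype assignments exist with III-1 as AA or Aa.

cannot be determined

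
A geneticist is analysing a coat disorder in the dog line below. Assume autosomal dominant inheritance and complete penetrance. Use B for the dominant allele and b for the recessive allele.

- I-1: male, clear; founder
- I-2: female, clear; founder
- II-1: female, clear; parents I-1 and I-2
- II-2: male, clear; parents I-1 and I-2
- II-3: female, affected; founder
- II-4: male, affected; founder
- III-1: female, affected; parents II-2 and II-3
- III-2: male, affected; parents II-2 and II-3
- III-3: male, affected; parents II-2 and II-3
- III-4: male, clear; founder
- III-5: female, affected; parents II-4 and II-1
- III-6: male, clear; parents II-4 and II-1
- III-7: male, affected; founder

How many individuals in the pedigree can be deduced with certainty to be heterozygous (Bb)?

Obligate heterozygotes: II-4 is affected so carries B and passed b to III-6 (bb), so II-4 is Bb; III-1 is affected so carries B and received b from II-2 (bb), so III-1 is Bb; III-2 is affected so carries B and received b from II-2 (bb), so III-2 is Bb; III-3 is affected so carries B and received b from II-2 (bb), so III-3 is Bb; III-5 is affected so carries B and received b from II-1 (bb), so III-5 is Bb.
Every other individual is either homozygous by phenotype or has at least one consistent homozygous assignment, so the count is 5.

5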